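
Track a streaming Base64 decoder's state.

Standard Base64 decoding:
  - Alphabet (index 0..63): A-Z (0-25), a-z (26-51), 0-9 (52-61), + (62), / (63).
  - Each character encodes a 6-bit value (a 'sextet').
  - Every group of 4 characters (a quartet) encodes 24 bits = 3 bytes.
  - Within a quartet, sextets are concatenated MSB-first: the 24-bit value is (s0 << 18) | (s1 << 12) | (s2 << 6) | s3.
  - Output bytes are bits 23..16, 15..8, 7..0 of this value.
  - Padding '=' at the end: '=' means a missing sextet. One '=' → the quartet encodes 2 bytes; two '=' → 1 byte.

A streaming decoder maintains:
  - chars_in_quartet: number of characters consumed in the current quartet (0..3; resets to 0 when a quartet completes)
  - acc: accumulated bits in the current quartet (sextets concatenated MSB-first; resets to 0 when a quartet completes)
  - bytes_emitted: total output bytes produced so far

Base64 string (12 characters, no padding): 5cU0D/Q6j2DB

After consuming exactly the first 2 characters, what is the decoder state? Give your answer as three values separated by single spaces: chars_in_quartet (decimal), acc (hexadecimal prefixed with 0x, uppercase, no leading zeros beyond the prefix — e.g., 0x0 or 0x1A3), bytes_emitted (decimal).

Answer: 2 0xE5C 0

Derivation:
After char 0 ('5'=57): chars_in_quartet=1 acc=0x39 bytes_emitted=0
After char 1 ('c'=28): chars_in_quartet=2 acc=0xE5C bytes_emitted=0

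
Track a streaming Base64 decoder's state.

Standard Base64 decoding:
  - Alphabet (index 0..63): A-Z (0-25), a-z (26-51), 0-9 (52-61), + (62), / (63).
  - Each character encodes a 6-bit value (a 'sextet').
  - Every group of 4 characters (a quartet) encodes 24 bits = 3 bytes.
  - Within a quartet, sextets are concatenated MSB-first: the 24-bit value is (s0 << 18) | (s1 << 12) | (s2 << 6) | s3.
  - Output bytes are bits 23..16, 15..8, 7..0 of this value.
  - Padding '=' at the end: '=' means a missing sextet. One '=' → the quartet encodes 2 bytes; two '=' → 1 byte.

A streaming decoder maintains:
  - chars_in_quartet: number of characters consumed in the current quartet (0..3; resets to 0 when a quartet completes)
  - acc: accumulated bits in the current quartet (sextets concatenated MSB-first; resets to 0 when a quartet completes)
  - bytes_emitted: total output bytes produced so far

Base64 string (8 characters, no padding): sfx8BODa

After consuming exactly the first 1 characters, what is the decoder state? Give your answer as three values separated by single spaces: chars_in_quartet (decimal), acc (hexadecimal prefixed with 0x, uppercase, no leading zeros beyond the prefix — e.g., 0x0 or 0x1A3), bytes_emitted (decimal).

After char 0 ('s'=44): chars_in_quartet=1 acc=0x2C bytes_emitted=0

Answer: 1 0x2C 0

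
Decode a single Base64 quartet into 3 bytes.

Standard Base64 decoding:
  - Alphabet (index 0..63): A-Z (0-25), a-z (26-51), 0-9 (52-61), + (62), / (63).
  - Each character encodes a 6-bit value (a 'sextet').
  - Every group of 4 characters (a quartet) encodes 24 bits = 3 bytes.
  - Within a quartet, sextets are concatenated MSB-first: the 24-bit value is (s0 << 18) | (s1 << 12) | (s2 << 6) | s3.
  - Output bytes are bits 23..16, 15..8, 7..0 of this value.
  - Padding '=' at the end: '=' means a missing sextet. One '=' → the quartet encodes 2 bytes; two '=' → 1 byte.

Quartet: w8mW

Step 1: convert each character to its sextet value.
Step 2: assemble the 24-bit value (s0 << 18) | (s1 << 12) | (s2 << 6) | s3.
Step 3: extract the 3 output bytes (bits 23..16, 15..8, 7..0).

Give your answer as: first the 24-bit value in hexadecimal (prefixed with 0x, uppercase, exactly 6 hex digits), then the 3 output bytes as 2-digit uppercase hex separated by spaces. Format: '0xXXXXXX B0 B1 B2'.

Answer: 0xC3C996 C3 C9 96

Derivation:
Sextets: w=48, 8=60, m=38, W=22
24-bit: (48<<18) | (60<<12) | (38<<6) | 22
      = 0xC00000 | 0x03C000 | 0x000980 | 0x000016
      = 0xC3C996
Bytes: (v>>16)&0xFF=C3, (v>>8)&0xFF=C9, v&0xFF=96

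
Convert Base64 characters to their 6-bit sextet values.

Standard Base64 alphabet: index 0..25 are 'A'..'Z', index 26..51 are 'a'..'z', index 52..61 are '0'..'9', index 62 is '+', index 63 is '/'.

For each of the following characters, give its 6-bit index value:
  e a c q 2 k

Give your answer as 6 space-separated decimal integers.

'e': a..z range, 26 + ord('e') − ord('a') = 30
'a': a..z range, 26 + ord('a') − ord('a') = 26
'c': a..z range, 26 + ord('c') − ord('a') = 28
'q': a..z range, 26 + ord('q') − ord('a') = 42
'2': 0..9 range, 52 + ord('2') − ord('0') = 54
'k': a..z range, 26 + ord('k') − ord('a') = 36

Answer: 30 26 28 42 54 36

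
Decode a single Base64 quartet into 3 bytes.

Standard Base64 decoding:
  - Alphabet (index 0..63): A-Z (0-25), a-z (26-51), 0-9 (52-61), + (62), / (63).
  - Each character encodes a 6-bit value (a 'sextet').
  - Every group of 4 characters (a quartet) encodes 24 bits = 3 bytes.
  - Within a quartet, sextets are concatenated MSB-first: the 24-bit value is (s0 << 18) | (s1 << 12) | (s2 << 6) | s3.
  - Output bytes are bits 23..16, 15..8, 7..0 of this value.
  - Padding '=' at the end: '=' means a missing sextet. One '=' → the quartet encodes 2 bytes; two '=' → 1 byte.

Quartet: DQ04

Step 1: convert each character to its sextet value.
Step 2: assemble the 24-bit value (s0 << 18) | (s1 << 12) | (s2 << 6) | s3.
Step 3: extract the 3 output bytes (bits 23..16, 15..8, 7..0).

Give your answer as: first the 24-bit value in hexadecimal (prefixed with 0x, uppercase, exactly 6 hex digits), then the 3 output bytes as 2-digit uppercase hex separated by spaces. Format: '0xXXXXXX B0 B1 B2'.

Answer: 0x0D0D38 0D 0D 38

Derivation:
Sextets: D=3, Q=16, 0=52, 4=56
24-bit: (3<<18) | (16<<12) | (52<<6) | 56
      = 0x0C0000 | 0x010000 | 0x000D00 | 0x000038
      = 0x0D0D38
Bytes: (v>>16)&0xFF=0D, (v>>8)&0xFF=0D, v&0xFF=38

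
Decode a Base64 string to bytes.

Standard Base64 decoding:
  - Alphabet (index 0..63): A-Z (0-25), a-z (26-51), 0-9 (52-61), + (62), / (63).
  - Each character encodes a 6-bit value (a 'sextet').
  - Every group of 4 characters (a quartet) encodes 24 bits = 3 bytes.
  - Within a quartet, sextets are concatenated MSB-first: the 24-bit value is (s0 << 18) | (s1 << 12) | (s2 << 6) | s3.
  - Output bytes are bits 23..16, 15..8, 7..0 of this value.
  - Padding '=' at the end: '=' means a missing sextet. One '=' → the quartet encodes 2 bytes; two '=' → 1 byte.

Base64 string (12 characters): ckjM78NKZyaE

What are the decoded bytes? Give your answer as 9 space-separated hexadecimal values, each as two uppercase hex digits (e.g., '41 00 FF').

After char 0 ('c'=28): chars_in_quartet=1 acc=0x1C bytes_emitted=0
After char 1 ('k'=36): chars_in_quartet=2 acc=0x724 bytes_emitted=0
After char 2 ('j'=35): chars_in_quartet=3 acc=0x1C923 bytes_emitted=0
After char 3 ('M'=12): chars_in_quartet=4 acc=0x7248CC -> emit 72 48 CC, reset; bytes_emitted=3
After char 4 ('7'=59): chars_in_quartet=1 acc=0x3B bytes_emitted=3
After char 5 ('8'=60): chars_in_quartet=2 acc=0xEFC bytes_emitted=3
After char 6 ('N'=13): chars_in_quartet=3 acc=0x3BF0D bytes_emitted=3
After char 7 ('K'=10): chars_in_quartet=4 acc=0xEFC34A -> emit EF C3 4A, reset; bytes_emitted=6
After char 8 ('Z'=25): chars_in_quartet=1 acc=0x19 bytes_emitted=6
After char 9 ('y'=50): chars_in_quartet=2 acc=0x672 bytes_emitted=6
After char 10 ('a'=26): chars_in_quartet=3 acc=0x19C9A bytes_emitted=6
After char 11 ('E'=4): chars_in_quartet=4 acc=0x672684 -> emit 67 26 84, reset; bytes_emitted=9

Answer: 72 48 CC EF C3 4A 67 26 84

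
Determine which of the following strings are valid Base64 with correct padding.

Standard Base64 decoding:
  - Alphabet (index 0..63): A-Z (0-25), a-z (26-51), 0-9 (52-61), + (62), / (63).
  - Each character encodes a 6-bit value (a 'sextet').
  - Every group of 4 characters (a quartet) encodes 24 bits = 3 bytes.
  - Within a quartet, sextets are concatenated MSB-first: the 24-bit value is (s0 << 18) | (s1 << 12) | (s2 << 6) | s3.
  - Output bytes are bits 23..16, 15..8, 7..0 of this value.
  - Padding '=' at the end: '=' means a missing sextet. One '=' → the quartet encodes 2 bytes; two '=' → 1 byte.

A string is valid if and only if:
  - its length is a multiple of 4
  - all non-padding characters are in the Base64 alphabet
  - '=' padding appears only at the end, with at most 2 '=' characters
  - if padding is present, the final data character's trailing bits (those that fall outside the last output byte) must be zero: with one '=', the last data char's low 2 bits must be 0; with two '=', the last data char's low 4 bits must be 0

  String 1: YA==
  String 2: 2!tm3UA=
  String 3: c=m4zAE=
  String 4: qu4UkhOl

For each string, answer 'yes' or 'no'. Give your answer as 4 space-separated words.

Answer: yes no no yes

Derivation:
String 1: 'YA==' → valid
String 2: '2!tm3UA=' → invalid (bad char(s): ['!'])
String 3: 'c=m4zAE=' → invalid (bad char(s): ['=']; '=' in middle)
String 4: 'qu4UkhOl' → valid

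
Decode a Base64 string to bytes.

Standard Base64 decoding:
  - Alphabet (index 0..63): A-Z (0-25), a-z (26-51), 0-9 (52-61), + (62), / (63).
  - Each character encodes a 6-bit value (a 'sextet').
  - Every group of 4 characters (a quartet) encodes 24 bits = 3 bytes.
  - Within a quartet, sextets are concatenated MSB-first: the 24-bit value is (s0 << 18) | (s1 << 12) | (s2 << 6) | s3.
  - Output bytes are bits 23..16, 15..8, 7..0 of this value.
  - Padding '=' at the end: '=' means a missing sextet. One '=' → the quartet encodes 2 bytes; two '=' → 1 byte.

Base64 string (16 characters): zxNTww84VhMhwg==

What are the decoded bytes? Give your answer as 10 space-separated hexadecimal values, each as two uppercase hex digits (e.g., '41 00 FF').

Answer: CF 13 53 C3 0F 38 56 13 21 C2

Derivation:
After char 0 ('z'=51): chars_in_quartet=1 acc=0x33 bytes_emitted=0
After char 1 ('x'=49): chars_in_quartet=2 acc=0xCF1 bytes_emitted=0
After char 2 ('N'=13): chars_in_quartet=3 acc=0x33C4D bytes_emitted=0
After char 3 ('T'=19): chars_in_quartet=4 acc=0xCF1353 -> emit CF 13 53, reset; bytes_emitted=3
After char 4 ('w'=48): chars_in_quartet=1 acc=0x30 bytes_emitted=3
After char 5 ('w'=48): chars_in_quartet=2 acc=0xC30 bytes_emitted=3
After char 6 ('8'=60): chars_in_quartet=3 acc=0x30C3C bytes_emitted=3
After char 7 ('4'=56): chars_in_quartet=4 acc=0xC30F38 -> emit C3 0F 38, reset; bytes_emitted=6
After char 8 ('V'=21): chars_in_quartet=1 acc=0x15 bytes_emitted=6
After char 9 ('h'=33): chars_in_quartet=2 acc=0x561 bytes_emitted=6
After char 10 ('M'=12): chars_in_quartet=3 acc=0x1584C bytes_emitted=6
After char 11 ('h'=33): chars_in_quartet=4 acc=0x561321 -> emit 56 13 21, reset; bytes_emitted=9
After char 12 ('w'=48): chars_in_quartet=1 acc=0x30 bytes_emitted=9
After char 13 ('g'=32): chars_in_quartet=2 acc=0xC20 bytes_emitted=9
Padding '==': partial quartet acc=0xC20 -> emit C2; bytes_emitted=10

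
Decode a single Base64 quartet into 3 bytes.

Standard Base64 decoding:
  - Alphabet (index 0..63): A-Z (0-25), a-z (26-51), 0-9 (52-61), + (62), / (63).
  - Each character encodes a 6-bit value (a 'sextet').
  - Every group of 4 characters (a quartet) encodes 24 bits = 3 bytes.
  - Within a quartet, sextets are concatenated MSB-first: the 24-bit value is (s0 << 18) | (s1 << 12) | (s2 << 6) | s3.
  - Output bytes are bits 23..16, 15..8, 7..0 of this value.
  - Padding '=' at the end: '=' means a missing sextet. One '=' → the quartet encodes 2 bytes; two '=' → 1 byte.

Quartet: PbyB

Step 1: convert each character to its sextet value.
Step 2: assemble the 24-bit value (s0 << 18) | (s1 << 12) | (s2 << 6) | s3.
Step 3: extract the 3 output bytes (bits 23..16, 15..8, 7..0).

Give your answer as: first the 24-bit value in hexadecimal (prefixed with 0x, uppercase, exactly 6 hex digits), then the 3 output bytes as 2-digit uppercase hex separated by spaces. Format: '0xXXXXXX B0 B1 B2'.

Sextets: P=15, b=27, y=50, B=1
24-bit: (15<<18) | (27<<12) | (50<<6) | 1
      = 0x3C0000 | 0x01B000 | 0x000C80 | 0x000001
      = 0x3DBC81
Bytes: (v>>16)&0xFF=3D, (v>>8)&0xFF=BC, v&0xFF=81

Answer: 0x3DBC81 3D BC 81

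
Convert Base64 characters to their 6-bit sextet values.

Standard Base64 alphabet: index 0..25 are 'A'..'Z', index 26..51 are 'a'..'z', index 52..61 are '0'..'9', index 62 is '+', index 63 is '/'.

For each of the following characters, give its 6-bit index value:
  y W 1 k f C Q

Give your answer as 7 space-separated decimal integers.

Answer: 50 22 53 36 31 2 16

Derivation:
'y': a..z range, 26 + ord('y') − ord('a') = 50
'W': A..Z range, ord('W') − ord('A') = 22
'1': 0..9 range, 52 + ord('1') − ord('0') = 53
'k': a..z range, 26 + ord('k') − ord('a') = 36
'f': a..z range, 26 + ord('f') − ord('a') = 31
'C': A..Z range, ord('C') − ord('A') = 2
'Q': A..Z range, ord('Q') − ord('A') = 16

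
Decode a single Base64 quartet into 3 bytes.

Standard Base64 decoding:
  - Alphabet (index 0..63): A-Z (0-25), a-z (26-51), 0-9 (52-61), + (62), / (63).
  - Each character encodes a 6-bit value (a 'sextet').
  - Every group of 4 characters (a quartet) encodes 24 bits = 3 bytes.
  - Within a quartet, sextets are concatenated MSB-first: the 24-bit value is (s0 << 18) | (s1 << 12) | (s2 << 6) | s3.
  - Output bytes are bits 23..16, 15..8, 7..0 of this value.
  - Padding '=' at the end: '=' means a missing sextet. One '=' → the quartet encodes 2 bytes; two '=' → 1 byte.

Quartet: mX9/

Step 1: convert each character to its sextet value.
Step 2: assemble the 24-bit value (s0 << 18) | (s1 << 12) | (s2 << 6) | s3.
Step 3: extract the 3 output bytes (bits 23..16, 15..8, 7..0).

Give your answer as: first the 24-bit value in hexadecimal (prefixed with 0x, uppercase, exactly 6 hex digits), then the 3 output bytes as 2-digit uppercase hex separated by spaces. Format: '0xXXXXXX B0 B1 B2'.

Sextets: m=38, X=23, 9=61, /=63
24-bit: (38<<18) | (23<<12) | (61<<6) | 63
      = 0x980000 | 0x017000 | 0x000F40 | 0x00003F
      = 0x997F7F
Bytes: (v>>16)&0xFF=99, (v>>8)&0xFF=7F, v&0xFF=7F

Answer: 0x997F7F 99 7F 7F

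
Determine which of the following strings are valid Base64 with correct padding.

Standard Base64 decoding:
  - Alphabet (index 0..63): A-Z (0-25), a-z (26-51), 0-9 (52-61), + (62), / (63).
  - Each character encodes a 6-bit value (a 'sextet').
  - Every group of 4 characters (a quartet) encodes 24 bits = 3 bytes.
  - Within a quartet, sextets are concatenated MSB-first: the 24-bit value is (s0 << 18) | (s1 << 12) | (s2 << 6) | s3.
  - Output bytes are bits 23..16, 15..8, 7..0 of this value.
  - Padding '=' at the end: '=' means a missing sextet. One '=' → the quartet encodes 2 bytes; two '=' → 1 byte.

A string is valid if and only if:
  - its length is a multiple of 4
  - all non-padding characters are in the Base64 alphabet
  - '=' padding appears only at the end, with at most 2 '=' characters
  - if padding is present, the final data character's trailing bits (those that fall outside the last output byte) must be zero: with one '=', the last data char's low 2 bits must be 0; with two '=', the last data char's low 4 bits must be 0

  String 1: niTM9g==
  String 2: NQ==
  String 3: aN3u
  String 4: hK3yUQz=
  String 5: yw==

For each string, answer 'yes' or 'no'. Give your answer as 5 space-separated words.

String 1: 'niTM9g==' → valid
String 2: 'NQ==' → valid
String 3: 'aN3u' → valid
String 4: 'hK3yUQz=' → invalid (bad trailing bits)
String 5: 'yw==' → valid

Answer: yes yes yes no yes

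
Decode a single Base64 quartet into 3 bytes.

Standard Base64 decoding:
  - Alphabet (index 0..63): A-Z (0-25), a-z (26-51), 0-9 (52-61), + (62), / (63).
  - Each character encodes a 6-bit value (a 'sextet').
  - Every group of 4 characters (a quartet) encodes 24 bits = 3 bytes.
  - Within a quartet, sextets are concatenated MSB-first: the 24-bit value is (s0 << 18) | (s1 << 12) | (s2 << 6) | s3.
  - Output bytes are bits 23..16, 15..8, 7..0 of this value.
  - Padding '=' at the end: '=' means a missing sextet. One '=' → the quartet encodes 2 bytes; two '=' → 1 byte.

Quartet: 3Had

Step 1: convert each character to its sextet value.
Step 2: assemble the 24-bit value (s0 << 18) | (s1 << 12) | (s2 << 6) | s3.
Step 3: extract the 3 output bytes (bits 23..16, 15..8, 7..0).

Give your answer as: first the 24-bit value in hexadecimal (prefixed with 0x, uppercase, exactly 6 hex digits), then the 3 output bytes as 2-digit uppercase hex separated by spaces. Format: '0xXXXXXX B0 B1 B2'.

Sextets: 3=55, H=7, a=26, d=29
24-bit: (55<<18) | (7<<12) | (26<<6) | 29
      = 0xDC0000 | 0x007000 | 0x000680 | 0x00001D
      = 0xDC769D
Bytes: (v>>16)&0xFF=DC, (v>>8)&0xFF=76, v&0xFF=9D

Answer: 0xDC769D DC 76 9D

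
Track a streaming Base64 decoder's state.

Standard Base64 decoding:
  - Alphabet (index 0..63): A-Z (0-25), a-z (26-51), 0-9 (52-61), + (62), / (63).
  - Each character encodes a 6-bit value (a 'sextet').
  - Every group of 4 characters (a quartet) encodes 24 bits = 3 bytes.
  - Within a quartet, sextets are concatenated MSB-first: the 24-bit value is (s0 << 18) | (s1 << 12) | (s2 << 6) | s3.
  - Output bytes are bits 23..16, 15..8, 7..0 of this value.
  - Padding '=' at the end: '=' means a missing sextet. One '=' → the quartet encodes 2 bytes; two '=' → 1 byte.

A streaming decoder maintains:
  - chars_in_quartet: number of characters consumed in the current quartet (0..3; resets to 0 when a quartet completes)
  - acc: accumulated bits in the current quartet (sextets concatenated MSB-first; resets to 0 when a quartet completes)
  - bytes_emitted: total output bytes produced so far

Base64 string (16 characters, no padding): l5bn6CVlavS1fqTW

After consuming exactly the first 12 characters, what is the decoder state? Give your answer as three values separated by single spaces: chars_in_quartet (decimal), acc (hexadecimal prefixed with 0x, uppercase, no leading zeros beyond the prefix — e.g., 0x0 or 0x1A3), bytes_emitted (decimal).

Answer: 0 0x0 9

Derivation:
After char 0 ('l'=37): chars_in_quartet=1 acc=0x25 bytes_emitted=0
After char 1 ('5'=57): chars_in_quartet=2 acc=0x979 bytes_emitted=0
After char 2 ('b'=27): chars_in_quartet=3 acc=0x25E5B bytes_emitted=0
After char 3 ('n'=39): chars_in_quartet=4 acc=0x9796E7 -> emit 97 96 E7, reset; bytes_emitted=3
After char 4 ('6'=58): chars_in_quartet=1 acc=0x3A bytes_emitted=3
After char 5 ('C'=2): chars_in_quartet=2 acc=0xE82 bytes_emitted=3
After char 6 ('V'=21): chars_in_quartet=3 acc=0x3A095 bytes_emitted=3
After char 7 ('l'=37): chars_in_quartet=4 acc=0xE82565 -> emit E8 25 65, reset; bytes_emitted=6
After char 8 ('a'=26): chars_in_quartet=1 acc=0x1A bytes_emitted=6
After char 9 ('v'=47): chars_in_quartet=2 acc=0x6AF bytes_emitted=6
After char 10 ('S'=18): chars_in_quartet=3 acc=0x1ABD2 bytes_emitted=6
After char 11 ('1'=53): chars_in_quartet=4 acc=0x6AF4B5 -> emit 6A F4 B5, reset; bytes_emitted=9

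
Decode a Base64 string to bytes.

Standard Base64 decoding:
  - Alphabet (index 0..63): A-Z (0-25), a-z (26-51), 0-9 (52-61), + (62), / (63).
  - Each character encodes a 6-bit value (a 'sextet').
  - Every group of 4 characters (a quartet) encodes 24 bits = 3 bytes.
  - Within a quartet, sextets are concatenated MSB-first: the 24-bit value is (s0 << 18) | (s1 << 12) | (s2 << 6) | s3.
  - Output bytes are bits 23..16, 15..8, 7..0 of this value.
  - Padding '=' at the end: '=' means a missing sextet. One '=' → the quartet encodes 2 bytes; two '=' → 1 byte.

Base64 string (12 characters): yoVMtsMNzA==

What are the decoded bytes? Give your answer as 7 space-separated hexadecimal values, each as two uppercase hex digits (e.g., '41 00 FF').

Answer: CA 85 4C B6 C3 0D CC

Derivation:
After char 0 ('y'=50): chars_in_quartet=1 acc=0x32 bytes_emitted=0
After char 1 ('o'=40): chars_in_quartet=2 acc=0xCA8 bytes_emitted=0
After char 2 ('V'=21): chars_in_quartet=3 acc=0x32A15 bytes_emitted=0
After char 3 ('M'=12): chars_in_quartet=4 acc=0xCA854C -> emit CA 85 4C, reset; bytes_emitted=3
After char 4 ('t'=45): chars_in_quartet=1 acc=0x2D bytes_emitted=3
After char 5 ('s'=44): chars_in_quartet=2 acc=0xB6C bytes_emitted=3
After char 6 ('M'=12): chars_in_quartet=3 acc=0x2DB0C bytes_emitted=3
After char 7 ('N'=13): chars_in_quartet=4 acc=0xB6C30D -> emit B6 C3 0D, reset; bytes_emitted=6
After char 8 ('z'=51): chars_in_quartet=1 acc=0x33 bytes_emitted=6
After char 9 ('A'=0): chars_in_quartet=2 acc=0xCC0 bytes_emitted=6
Padding '==': partial quartet acc=0xCC0 -> emit CC; bytes_emitted=7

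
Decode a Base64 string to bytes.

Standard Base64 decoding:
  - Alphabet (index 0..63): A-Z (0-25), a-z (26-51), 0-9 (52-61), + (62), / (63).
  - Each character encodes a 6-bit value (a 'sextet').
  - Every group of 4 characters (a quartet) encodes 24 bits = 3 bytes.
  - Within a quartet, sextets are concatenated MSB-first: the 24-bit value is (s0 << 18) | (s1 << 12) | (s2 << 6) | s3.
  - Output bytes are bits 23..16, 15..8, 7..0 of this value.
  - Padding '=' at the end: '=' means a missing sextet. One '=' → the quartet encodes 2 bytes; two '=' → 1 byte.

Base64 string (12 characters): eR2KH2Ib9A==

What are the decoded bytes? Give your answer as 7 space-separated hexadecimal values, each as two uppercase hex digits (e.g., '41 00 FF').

Answer: 79 1D 8A 1F 62 1B F4

Derivation:
After char 0 ('e'=30): chars_in_quartet=1 acc=0x1E bytes_emitted=0
After char 1 ('R'=17): chars_in_quartet=2 acc=0x791 bytes_emitted=0
After char 2 ('2'=54): chars_in_quartet=3 acc=0x1E476 bytes_emitted=0
After char 3 ('K'=10): chars_in_quartet=4 acc=0x791D8A -> emit 79 1D 8A, reset; bytes_emitted=3
After char 4 ('H'=7): chars_in_quartet=1 acc=0x7 bytes_emitted=3
After char 5 ('2'=54): chars_in_quartet=2 acc=0x1F6 bytes_emitted=3
After char 6 ('I'=8): chars_in_quartet=3 acc=0x7D88 bytes_emitted=3
After char 7 ('b'=27): chars_in_quartet=4 acc=0x1F621B -> emit 1F 62 1B, reset; bytes_emitted=6
After char 8 ('9'=61): chars_in_quartet=1 acc=0x3D bytes_emitted=6
After char 9 ('A'=0): chars_in_quartet=2 acc=0xF40 bytes_emitted=6
Padding '==': partial quartet acc=0xF40 -> emit F4; bytes_emitted=7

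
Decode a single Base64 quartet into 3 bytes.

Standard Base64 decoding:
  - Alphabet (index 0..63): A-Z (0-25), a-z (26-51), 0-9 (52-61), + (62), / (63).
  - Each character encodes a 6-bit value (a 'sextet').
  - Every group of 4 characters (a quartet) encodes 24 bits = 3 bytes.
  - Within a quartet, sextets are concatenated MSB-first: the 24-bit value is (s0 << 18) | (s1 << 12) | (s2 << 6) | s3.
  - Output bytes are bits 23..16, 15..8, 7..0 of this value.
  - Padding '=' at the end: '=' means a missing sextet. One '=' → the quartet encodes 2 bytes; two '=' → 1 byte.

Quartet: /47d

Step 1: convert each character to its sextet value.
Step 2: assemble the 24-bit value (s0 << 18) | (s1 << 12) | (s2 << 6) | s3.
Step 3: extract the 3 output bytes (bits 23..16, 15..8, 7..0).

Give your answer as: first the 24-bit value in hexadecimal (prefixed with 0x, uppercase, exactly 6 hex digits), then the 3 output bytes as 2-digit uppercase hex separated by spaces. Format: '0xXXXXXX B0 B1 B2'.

Sextets: /=63, 4=56, 7=59, d=29
24-bit: (63<<18) | (56<<12) | (59<<6) | 29
      = 0xFC0000 | 0x038000 | 0x000EC0 | 0x00001D
      = 0xFF8EDD
Bytes: (v>>16)&0xFF=FF, (v>>8)&0xFF=8E, v&0xFF=DD

Answer: 0xFF8EDD FF 8E DD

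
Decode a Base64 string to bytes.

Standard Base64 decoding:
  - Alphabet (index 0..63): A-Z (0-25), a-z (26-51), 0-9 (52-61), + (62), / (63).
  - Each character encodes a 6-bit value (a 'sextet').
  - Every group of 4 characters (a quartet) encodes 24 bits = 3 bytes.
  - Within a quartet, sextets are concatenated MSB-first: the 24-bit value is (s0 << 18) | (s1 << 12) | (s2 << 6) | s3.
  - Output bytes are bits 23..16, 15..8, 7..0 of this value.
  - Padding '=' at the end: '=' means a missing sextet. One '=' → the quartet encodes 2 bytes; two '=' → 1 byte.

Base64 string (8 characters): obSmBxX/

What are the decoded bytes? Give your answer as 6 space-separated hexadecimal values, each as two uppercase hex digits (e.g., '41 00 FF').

After char 0 ('o'=40): chars_in_quartet=1 acc=0x28 bytes_emitted=0
After char 1 ('b'=27): chars_in_quartet=2 acc=0xA1B bytes_emitted=0
After char 2 ('S'=18): chars_in_quartet=3 acc=0x286D2 bytes_emitted=0
After char 3 ('m'=38): chars_in_quartet=4 acc=0xA1B4A6 -> emit A1 B4 A6, reset; bytes_emitted=3
After char 4 ('B'=1): chars_in_quartet=1 acc=0x1 bytes_emitted=3
After char 5 ('x'=49): chars_in_quartet=2 acc=0x71 bytes_emitted=3
After char 6 ('X'=23): chars_in_quartet=3 acc=0x1C57 bytes_emitted=3
After char 7 ('/'=63): chars_in_quartet=4 acc=0x715FF -> emit 07 15 FF, reset; bytes_emitted=6

Answer: A1 B4 A6 07 15 FF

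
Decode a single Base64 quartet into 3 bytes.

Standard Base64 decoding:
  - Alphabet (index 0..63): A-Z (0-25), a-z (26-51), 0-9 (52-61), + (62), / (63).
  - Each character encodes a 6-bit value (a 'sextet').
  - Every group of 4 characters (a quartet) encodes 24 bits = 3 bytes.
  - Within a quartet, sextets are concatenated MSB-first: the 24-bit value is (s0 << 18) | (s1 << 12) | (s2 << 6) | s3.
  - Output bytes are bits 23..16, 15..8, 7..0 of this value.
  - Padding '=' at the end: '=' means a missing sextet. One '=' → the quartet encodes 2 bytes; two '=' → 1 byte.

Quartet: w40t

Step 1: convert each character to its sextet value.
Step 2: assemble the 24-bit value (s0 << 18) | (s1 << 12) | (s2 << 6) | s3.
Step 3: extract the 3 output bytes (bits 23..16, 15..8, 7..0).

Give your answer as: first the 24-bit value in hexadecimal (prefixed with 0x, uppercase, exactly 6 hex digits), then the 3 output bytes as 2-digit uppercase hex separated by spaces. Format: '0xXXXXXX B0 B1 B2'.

Sextets: w=48, 4=56, 0=52, t=45
24-bit: (48<<18) | (56<<12) | (52<<6) | 45
      = 0xC00000 | 0x038000 | 0x000D00 | 0x00002D
      = 0xC38D2D
Bytes: (v>>16)&0xFF=C3, (v>>8)&0xFF=8D, v&0xFF=2D

Answer: 0xC38D2D C3 8D 2D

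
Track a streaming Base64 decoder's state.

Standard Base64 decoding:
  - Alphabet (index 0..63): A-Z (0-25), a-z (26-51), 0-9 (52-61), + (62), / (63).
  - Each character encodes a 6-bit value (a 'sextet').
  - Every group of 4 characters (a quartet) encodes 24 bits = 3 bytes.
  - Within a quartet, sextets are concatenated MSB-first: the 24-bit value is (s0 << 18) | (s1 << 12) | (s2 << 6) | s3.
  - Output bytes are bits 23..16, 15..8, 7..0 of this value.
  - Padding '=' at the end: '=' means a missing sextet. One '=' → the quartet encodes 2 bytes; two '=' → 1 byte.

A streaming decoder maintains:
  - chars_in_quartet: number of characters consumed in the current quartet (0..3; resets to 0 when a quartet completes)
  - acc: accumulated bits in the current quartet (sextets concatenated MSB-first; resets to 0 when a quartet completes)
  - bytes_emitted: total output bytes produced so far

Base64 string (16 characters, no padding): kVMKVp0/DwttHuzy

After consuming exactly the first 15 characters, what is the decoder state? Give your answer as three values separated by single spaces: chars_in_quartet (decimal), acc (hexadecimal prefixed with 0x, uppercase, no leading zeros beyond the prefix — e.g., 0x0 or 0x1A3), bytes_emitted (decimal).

After char 0 ('k'=36): chars_in_quartet=1 acc=0x24 bytes_emitted=0
After char 1 ('V'=21): chars_in_quartet=2 acc=0x915 bytes_emitted=0
After char 2 ('M'=12): chars_in_quartet=3 acc=0x2454C bytes_emitted=0
After char 3 ('K'=10): chars_in_quartet=4 acc=0x91530A -> emit 91 53 0A, reset; bytes_emitted=3
After char 4 ('V'=21): chars_in_quartet=1 acc=0x15 bytes_emitted=3
After char 5 ('p'=41): chars_in_quartet=2 acc=0x569 bytes_emitted=3
After char 6 ('0'=52): chars_in_quartet=3 acc=0x15A74 bytes_emitted=3
After char 7 ('/'=63): chars_in_quartet=4 acc=0x569D3F -> emit 56 9D 3F, reset; bytes_emitted=6
After char 8 ('D'=3): chars_in_quartet=1 acc=0x3 bytes_emitted=6
After char 9 ('w'=48): chars_in_quartet=2 acc=0xF0 bytes_emitted=6
After char 10 ('t'=45): chars_in_quartet=3 acc=0x3C2D bytes_emitted=6
After char 11 ('t'=45): chars_in_quartet=4 acc=0xF0B6D -> emit 0F 0B 6D, reset; bytes_emitted=9
After char 12 ('H'=7): chars_in_quartet=1 acc=0x7 bytes_emitted=9
After char 13 ('u'=46): chars_in_quartet=2 acc=0x1EE bytes_emitted=9
After char 14 ('z'=51): chars_in_quartet=3 acc=0x7BB3 bytes_emitted=9

Answer: 3 0x7BB3 9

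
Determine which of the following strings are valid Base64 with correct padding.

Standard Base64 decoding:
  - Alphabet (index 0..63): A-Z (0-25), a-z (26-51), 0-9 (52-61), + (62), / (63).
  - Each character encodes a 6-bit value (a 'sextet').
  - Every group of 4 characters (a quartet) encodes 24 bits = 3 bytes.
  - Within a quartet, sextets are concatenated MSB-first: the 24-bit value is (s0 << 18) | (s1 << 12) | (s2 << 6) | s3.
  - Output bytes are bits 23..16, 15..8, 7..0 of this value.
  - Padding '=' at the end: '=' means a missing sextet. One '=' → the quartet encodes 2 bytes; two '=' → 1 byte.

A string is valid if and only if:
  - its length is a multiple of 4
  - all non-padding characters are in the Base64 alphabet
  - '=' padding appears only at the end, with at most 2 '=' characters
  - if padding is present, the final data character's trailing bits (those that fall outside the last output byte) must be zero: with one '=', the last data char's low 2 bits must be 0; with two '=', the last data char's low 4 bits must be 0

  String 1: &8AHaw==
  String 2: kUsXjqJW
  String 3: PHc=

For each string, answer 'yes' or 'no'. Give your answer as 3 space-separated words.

String 1: '&8AHaw==' → invalid (bad char(s): ['&'])
String 2: 'kUsXjqJW' → valid
String 3: 'PHc=' → valid

Answer: no yes yes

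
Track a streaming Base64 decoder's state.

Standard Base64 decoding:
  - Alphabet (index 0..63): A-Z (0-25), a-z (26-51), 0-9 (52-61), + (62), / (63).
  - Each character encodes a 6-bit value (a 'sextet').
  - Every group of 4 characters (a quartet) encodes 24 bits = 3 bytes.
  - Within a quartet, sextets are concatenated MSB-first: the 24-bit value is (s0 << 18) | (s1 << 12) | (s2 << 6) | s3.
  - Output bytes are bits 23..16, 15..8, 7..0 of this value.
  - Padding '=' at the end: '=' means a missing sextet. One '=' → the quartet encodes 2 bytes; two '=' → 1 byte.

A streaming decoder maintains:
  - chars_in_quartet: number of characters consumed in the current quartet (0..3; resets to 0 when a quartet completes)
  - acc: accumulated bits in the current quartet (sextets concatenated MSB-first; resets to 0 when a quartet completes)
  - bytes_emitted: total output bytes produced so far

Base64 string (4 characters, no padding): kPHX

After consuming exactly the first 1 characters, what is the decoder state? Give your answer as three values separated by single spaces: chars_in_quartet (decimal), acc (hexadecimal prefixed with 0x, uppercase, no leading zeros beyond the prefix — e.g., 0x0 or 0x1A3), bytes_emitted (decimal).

Answer: 1 0x24 0

Derivation:
After char 0 ('k'=36): chars_in_quartet=1 acc=0x24 bytes_emitted=0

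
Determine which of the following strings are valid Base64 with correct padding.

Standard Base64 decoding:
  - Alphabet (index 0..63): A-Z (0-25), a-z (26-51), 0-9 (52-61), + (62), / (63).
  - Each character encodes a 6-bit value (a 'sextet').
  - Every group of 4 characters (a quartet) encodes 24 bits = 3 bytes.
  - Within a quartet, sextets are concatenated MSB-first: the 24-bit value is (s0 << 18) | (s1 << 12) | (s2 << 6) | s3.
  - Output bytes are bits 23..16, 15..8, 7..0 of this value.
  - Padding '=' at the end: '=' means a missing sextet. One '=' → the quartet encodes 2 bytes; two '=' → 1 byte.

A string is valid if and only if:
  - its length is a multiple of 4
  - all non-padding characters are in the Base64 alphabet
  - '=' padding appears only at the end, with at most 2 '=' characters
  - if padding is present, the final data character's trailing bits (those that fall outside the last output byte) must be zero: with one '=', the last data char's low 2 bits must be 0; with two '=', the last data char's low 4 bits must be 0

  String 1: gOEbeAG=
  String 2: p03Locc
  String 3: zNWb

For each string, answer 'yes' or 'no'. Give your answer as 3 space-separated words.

Answer: no no yes

Derivation:
String 1: 'gOEbeAG=' → invalid (bad trailing bits)
String 2: 'p03Locc' → invalid (len=7 not mult of 4)
String 3: 'zNWb' → valid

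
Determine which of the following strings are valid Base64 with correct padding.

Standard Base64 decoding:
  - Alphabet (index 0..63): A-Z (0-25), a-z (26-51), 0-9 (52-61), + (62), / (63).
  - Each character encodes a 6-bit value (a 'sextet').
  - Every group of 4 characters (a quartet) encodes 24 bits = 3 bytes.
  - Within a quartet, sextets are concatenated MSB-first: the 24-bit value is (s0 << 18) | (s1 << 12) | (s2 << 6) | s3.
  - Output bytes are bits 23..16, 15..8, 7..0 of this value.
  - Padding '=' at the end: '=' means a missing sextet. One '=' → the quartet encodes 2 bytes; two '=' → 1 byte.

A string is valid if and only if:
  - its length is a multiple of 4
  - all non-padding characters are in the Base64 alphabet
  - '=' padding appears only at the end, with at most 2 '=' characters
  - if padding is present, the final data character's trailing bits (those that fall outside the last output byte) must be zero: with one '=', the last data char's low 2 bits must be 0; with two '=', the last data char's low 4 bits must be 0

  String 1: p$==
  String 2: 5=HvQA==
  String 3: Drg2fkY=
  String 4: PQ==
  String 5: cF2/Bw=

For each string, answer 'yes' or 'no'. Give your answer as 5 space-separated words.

Answer: no no yes yes no

Derivation:
String 1: 'p$==' → invalid (bad char(s): ['$'])
String 2: '5=HvQA==' → invalid (bad char(s): ['=']; '=' in middle)
String 3: 'Drg2fkY=' → valid
String 4: 'PQ==' → valid
String 5: 'cF2/Bw=' → invalid (len=7 not mult of 4)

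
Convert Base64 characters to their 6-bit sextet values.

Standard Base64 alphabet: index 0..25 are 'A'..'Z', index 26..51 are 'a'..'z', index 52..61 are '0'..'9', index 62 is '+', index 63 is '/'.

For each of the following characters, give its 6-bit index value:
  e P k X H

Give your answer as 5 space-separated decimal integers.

'e': a..z range, 26 + ord('e') − ord('a') = 30
'P': A..Z range, ord('P') − ord('A') = 15
'k': a..z range, 26 + ord('k') − ord('a') = 36
'X': A..Z range, ord('X') − ord('A') = 23
'H': A..Z range, ord('H') − ord('A') = 7

Answer: 30 15 36 23 7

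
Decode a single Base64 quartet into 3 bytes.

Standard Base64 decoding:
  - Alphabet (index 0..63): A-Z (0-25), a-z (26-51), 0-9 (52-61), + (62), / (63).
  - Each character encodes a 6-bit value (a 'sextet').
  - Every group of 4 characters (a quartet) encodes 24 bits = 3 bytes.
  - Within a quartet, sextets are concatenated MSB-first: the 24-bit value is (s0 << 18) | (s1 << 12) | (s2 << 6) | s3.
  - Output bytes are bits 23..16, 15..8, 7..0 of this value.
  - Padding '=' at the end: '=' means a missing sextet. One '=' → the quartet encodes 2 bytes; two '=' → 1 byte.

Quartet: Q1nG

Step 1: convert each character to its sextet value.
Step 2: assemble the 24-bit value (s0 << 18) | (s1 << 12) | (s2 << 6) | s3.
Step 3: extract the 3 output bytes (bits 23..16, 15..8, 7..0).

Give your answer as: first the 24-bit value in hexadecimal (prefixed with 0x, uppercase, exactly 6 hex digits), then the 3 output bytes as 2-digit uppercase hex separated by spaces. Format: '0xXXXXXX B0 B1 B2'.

Answer: 0x4359C6 43 59 C6

Derivation:
Sextets: Q=16, 1=53, n=39, G=6
24-bit: (16<<18) | (53<<12) | (39<<6) | 6
      = 0x400000 | 0x035000 | 0x0009C0 | 0x000006
      = 0x4359C6
Bytes: (v>>16)&0xFF=43, (v>>8)&0xFF=59, v&0xFF=C6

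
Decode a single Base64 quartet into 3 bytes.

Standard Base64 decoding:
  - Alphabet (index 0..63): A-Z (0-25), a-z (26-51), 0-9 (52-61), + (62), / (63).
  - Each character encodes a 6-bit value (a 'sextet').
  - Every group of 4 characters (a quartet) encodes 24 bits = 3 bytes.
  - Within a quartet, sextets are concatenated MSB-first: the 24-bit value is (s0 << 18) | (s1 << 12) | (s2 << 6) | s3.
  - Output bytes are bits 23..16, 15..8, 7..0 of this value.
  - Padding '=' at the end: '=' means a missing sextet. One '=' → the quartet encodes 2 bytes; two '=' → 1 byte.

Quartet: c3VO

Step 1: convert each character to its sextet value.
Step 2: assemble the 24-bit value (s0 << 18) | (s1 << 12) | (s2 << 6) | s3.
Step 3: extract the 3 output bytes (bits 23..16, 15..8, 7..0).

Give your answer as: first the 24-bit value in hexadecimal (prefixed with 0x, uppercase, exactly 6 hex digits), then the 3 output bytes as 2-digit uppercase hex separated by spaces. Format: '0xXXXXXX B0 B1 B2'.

Sextets: c=28, 3=55, V=21, O=14
24-bit: (28<<18) | (55<<12) | (21<<6) | 14
      = 0x700000 | 0x037000 | 0x000540 | 0x00000E
      = 0x73754E
Bytes: (v>>16)&0xFF=73, (v>>8)&0xFF=75, v&0xFF=4E

Answer: 0x73754E 73 75 4E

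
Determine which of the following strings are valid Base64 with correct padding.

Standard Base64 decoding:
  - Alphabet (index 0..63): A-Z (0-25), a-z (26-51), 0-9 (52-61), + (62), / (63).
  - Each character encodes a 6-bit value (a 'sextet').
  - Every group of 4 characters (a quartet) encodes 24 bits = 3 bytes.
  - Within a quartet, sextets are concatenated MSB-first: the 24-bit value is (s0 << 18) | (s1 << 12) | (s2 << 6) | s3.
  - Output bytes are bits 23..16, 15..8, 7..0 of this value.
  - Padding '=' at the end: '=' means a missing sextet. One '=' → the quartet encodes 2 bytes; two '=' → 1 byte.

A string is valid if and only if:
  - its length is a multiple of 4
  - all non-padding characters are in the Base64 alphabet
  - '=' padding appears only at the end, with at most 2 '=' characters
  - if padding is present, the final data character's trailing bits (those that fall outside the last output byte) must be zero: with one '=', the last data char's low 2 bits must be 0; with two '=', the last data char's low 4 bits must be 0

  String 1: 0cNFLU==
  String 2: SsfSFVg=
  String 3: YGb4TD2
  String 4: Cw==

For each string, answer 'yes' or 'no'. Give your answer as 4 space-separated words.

Answer: no yes no yes

Derivation:
String 1: '0cNFLU==' → invalid (bad trailing bits)
String 2: 'SsfSFVg=' → valid
String 3: 'YGb4TD2' → invalid (len=7 not mult of 4)
String 4: 'Cw==' → valid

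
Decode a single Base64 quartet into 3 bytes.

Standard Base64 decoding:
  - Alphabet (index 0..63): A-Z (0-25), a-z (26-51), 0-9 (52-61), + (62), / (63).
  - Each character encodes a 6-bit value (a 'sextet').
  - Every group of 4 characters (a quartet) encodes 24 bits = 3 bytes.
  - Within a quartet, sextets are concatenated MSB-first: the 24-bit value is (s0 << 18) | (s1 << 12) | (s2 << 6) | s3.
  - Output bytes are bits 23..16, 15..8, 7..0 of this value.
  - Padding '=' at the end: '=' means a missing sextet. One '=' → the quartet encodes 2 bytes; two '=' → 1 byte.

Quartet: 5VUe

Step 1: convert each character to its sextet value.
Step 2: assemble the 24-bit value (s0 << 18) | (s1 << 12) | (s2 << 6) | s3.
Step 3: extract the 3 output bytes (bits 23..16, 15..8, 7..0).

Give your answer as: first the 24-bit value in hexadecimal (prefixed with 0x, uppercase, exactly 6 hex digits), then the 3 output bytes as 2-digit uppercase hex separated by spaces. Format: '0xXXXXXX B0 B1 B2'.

Sextets: 5=57, V=21, U=20, e=30
24-bit: (57<<18) | (21<<12) | (20<<6) | 30
      = 0xE40000 | 0x015000 | 0x000500 | 0x00001E
      = 0xE5551E
Bytes: (v>>16)&0xFF=E5, (v>>8)&0xFF=55, v&0xFF=1E

Answer: 0xE5551E E5 55 1E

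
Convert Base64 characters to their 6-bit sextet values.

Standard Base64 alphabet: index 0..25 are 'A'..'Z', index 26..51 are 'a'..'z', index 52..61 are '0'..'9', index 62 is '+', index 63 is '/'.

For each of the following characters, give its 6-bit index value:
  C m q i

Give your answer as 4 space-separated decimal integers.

Answer: 2 38 42 34

Derivation:
'C': A..Z range, ord('C') − ord('A') = 2
'm': a..z range, 26 + ord('m') − ord('a') = 38
'q': a..z range, 26 + ord('q') − ord('a') = 42
'i': a..z range, 26 + ord('i') − ord('a') = 34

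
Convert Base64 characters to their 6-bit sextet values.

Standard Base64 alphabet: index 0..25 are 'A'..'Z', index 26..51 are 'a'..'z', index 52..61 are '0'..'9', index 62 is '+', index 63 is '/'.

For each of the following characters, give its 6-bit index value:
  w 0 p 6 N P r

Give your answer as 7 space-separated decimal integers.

Answer: 48 52 41 58 13 15 43

Derivation:
'w': a..z range, 26 + ord('w') − ord('a') = 48
'0': 0..9 range, 52 + ord('0') − ord('0') = 52
'p': a..z range, 26 + ord('p') − ord('a') = 41
'6': 0..9 range, 52 + ord('6') − ord('0') = 58
'N': A..Z range, ord('N') − ord('A') = 13
'P': A..Z range, ord('P') − ord('A') = 15
'r': a..z range, 26 + ord('r') − ord('a') = 43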